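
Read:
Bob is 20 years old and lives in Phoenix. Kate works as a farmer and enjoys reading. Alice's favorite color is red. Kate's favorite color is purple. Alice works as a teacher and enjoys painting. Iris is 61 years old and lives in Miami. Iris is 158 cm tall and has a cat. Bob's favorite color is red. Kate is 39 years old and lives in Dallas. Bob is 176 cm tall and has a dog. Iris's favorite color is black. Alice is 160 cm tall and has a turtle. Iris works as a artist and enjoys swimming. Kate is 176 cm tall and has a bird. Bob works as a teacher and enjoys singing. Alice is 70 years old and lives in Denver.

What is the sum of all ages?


70+20+39+61 = 190

190


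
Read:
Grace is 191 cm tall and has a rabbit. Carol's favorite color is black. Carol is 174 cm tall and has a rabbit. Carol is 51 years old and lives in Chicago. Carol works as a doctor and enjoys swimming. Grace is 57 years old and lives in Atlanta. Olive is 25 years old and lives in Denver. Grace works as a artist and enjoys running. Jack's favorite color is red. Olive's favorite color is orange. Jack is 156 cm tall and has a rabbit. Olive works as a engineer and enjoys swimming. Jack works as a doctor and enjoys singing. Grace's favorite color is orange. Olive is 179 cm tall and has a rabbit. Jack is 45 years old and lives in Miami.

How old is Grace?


Grace is 57 years old

57


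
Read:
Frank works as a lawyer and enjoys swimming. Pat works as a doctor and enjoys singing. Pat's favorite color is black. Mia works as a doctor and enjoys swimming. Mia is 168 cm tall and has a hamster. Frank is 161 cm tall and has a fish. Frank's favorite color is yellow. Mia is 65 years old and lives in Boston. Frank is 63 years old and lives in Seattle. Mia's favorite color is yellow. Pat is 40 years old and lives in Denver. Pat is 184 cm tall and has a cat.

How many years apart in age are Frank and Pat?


63 vs 40, diff = 23

23


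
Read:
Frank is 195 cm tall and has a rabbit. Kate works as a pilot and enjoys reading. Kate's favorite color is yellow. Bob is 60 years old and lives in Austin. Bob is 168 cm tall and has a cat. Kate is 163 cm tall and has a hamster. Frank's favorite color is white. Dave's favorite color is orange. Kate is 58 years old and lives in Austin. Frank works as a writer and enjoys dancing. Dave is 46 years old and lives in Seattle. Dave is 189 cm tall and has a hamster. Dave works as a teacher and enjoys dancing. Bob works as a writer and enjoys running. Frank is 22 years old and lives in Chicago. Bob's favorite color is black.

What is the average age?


Sum=186, n=4, avg=46.5

46.5


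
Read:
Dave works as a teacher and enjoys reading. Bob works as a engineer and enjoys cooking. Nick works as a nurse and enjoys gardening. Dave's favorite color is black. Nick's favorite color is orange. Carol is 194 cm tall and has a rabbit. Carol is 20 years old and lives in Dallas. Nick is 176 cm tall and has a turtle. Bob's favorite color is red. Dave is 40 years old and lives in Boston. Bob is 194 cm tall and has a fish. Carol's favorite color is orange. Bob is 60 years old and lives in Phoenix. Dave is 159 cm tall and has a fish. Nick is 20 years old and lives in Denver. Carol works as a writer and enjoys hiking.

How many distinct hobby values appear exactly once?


Unique hobby values: 4

4


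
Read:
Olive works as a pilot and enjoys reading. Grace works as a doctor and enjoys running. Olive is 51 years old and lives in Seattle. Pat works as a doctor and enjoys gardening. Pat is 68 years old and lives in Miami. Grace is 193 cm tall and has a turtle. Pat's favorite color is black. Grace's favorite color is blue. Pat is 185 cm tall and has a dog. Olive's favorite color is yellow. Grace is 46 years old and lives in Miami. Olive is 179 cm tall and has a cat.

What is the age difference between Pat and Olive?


|68 - 51| = 17

17


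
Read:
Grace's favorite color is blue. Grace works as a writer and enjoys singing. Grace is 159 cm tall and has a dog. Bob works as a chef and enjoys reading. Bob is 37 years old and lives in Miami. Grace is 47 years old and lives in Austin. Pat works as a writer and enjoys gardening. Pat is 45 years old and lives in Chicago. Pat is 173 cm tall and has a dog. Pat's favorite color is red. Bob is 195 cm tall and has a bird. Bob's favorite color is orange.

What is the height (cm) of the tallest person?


Tallest: Bob at 195 cm

195


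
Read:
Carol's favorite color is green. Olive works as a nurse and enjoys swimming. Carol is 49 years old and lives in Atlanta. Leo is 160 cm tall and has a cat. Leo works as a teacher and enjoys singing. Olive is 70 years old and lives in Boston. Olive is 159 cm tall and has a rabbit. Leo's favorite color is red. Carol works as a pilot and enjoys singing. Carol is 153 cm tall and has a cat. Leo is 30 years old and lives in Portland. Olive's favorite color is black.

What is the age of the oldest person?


Oldest: Olive at 70

70


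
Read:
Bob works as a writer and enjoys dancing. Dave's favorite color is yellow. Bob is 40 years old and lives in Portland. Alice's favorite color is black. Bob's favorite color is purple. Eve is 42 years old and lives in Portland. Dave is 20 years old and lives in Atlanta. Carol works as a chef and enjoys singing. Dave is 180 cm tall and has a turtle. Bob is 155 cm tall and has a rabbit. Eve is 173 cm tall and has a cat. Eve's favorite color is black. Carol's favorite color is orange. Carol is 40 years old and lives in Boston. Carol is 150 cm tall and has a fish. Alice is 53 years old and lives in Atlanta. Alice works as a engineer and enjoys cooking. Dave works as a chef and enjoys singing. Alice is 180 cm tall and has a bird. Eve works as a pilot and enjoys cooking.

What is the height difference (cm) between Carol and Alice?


|150 - 180| = 30

30


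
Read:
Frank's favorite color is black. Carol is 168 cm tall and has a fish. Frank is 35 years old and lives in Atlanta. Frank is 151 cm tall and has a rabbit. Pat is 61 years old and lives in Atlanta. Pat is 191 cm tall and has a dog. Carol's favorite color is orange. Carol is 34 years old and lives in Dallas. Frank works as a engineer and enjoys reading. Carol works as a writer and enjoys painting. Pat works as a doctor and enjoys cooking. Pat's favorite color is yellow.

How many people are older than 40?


Filter: 1

1


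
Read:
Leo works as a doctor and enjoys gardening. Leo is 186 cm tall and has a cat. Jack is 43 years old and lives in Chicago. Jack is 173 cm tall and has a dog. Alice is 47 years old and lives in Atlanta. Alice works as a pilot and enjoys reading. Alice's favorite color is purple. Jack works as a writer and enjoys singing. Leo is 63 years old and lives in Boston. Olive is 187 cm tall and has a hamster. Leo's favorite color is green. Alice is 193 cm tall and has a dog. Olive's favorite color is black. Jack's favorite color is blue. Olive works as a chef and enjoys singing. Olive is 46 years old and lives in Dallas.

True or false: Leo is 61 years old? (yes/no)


Leo is actually 63. no

no


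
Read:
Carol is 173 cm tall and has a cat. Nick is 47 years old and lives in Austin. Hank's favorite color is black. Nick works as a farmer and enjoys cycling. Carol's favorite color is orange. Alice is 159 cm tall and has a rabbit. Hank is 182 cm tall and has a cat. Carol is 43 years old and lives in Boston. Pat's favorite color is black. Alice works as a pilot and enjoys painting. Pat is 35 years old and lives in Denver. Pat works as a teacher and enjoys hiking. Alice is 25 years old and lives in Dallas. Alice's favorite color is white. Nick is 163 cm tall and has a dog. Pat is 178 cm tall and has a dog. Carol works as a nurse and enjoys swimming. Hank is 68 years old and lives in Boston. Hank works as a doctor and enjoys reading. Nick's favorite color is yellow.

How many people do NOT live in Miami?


Not in Miami: 5

5


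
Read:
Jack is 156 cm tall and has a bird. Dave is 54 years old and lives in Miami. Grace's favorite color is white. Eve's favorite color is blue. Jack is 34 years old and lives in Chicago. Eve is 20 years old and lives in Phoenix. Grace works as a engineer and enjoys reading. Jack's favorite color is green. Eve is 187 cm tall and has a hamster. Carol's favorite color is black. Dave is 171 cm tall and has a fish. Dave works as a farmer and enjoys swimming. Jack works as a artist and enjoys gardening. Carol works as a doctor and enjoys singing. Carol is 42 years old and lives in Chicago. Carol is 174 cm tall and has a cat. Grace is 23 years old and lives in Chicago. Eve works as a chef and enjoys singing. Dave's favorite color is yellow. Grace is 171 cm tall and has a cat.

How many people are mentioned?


People: Eve, Grace, Carol, Jack, Dave. Count = 5

5


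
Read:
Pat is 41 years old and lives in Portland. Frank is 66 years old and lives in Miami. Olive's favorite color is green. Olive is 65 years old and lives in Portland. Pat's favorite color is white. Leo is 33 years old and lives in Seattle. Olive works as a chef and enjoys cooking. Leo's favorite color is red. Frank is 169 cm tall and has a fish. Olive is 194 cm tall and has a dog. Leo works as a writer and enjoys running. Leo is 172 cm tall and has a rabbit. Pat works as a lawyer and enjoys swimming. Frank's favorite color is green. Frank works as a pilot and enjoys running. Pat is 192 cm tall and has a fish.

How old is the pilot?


The pilot is Frank, age 66

66


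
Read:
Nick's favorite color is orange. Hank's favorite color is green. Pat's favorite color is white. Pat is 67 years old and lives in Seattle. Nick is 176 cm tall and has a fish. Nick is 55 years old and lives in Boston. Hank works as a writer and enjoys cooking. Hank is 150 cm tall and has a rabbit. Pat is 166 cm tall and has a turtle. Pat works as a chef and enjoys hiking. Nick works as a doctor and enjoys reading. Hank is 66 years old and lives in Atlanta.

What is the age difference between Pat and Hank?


|67 - 66| = 1

1


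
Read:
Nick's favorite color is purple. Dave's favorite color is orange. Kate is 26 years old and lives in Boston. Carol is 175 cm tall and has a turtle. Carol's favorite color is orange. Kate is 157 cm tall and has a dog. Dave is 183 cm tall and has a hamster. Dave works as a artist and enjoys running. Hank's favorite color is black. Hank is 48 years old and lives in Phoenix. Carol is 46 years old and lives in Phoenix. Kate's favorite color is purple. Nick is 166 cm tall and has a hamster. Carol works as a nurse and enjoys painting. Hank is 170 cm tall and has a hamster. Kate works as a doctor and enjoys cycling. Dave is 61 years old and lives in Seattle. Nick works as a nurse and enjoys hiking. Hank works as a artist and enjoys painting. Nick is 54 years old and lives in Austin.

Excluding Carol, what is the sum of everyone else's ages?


Sum (excluding Carol): 189

189


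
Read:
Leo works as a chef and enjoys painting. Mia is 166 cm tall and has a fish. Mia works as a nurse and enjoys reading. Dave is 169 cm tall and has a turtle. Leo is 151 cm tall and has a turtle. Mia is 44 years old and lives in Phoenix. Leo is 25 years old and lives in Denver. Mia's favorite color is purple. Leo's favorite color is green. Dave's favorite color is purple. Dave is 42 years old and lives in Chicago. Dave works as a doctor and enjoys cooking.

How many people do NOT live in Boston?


Not in Boston: 3

3


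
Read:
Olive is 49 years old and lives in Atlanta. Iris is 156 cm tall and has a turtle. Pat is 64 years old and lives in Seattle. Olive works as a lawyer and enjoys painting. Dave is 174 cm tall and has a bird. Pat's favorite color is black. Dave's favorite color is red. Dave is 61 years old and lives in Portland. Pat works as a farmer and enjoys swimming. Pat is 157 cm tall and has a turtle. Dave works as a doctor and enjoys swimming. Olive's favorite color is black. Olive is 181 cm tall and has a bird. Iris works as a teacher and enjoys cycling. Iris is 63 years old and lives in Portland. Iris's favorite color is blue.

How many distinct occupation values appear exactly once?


Unique occupation values: 4

4


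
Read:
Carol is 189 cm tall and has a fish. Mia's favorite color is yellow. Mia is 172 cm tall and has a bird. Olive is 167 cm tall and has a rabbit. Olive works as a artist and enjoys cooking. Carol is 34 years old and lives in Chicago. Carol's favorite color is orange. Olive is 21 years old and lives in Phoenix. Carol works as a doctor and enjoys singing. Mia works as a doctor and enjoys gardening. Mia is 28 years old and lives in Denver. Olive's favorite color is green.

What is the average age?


Sum=83, n=3, avg=27.67

27.67


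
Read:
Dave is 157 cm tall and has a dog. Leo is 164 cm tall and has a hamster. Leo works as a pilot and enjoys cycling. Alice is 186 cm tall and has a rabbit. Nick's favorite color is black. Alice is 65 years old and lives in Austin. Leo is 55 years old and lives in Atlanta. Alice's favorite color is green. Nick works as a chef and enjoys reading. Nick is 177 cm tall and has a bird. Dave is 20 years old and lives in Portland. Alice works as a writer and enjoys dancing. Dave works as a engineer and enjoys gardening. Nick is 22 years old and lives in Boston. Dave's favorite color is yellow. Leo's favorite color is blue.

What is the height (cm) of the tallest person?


Tallest: Alice at 186 cm

186


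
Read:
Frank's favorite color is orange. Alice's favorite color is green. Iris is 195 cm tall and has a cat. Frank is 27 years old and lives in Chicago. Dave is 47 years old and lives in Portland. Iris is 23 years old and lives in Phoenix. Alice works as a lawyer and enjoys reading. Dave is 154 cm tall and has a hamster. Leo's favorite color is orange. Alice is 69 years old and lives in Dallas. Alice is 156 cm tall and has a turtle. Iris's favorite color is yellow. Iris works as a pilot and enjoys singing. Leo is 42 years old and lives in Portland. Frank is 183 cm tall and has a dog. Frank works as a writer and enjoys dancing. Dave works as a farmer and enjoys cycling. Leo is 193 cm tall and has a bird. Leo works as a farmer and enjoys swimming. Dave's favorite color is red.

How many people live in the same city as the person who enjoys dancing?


Person with hobby dancing is Frank, city Chicago. Count = 1

1


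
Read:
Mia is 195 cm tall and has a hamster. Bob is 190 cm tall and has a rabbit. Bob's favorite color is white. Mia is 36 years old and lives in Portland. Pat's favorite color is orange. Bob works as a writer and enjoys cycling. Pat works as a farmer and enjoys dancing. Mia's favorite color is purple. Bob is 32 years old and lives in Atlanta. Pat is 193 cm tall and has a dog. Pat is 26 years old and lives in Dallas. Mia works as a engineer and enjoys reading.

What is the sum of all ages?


26+36+32 = 94

94


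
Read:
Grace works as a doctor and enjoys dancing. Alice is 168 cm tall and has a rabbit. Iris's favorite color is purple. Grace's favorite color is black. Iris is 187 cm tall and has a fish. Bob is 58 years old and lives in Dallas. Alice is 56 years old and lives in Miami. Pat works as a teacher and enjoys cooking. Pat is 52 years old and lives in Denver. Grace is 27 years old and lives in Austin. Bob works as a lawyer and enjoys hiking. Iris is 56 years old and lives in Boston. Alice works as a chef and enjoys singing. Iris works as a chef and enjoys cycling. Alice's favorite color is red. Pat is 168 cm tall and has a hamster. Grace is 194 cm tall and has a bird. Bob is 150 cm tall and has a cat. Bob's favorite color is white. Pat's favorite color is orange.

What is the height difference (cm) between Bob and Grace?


|150 - 194| = 44

44


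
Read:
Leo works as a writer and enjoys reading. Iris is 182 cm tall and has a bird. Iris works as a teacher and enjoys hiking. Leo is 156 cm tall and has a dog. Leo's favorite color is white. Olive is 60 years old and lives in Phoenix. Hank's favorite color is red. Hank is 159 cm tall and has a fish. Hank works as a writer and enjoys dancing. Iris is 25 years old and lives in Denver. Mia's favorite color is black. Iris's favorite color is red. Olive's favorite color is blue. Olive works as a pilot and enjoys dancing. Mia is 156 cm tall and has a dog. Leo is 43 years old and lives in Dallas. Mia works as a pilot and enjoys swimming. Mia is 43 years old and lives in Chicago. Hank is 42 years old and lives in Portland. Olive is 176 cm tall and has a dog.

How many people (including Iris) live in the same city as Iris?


Iris lives in Denver. Count = 1

1


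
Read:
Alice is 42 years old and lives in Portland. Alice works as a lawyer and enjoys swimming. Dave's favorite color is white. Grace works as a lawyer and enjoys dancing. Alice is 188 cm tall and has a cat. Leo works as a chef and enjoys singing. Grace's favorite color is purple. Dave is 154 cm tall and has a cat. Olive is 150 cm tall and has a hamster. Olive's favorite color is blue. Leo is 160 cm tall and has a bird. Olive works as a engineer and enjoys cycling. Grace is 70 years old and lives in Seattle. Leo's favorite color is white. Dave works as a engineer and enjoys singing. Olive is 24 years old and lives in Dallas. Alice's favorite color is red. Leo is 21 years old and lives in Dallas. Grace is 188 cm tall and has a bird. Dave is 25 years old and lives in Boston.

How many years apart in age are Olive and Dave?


24 vs 25, diff = 1

1


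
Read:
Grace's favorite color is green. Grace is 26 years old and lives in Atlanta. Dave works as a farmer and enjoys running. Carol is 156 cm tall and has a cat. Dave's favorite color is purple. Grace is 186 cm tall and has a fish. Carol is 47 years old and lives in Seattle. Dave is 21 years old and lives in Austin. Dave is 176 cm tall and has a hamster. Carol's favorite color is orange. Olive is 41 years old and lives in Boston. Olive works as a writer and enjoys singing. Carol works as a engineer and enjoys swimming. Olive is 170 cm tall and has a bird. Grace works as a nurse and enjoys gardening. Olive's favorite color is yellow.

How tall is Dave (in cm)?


Dave is 176 cm tall

176


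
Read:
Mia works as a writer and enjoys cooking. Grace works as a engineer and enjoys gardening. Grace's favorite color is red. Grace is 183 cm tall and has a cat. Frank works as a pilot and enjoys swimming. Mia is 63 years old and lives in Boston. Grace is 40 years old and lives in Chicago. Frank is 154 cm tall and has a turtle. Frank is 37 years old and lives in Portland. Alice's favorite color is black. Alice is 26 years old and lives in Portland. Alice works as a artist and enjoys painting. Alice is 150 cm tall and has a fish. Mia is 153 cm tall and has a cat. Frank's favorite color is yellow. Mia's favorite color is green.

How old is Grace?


Grace is 40 years old

40


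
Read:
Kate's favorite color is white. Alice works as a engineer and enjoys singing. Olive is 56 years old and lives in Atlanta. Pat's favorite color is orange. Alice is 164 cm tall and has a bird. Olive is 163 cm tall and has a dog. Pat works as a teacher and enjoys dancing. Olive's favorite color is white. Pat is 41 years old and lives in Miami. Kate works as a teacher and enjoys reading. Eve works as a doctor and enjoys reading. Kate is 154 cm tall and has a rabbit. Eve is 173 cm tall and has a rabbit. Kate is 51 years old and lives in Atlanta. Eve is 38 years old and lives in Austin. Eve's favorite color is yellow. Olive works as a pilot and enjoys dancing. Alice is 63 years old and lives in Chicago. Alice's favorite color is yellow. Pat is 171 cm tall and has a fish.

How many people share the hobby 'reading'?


Count: 2

2


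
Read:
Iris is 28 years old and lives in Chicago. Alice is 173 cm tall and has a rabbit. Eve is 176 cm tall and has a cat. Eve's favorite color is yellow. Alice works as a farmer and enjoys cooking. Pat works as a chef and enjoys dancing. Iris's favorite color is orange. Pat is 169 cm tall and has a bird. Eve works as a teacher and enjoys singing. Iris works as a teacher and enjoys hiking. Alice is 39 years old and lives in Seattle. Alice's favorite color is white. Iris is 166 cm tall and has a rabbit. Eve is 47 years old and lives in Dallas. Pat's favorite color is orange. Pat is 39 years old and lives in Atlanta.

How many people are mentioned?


People: Alice, Iris, Eve, Pat. Count = 4

4


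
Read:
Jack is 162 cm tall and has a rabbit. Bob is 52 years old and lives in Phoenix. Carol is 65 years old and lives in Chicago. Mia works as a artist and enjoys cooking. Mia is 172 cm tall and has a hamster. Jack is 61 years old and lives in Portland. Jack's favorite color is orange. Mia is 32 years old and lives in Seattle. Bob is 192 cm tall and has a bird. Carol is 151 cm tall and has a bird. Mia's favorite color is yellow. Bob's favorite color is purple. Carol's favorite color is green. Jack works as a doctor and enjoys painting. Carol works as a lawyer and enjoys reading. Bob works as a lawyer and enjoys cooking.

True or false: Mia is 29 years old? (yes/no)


Mia is actually 32. no

no


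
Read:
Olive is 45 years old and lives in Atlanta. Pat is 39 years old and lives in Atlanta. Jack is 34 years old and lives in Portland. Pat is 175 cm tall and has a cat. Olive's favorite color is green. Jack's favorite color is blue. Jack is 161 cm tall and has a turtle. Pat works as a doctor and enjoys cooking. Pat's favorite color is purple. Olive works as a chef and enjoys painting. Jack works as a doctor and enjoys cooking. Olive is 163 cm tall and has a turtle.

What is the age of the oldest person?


Oldest: Olive at 45

45


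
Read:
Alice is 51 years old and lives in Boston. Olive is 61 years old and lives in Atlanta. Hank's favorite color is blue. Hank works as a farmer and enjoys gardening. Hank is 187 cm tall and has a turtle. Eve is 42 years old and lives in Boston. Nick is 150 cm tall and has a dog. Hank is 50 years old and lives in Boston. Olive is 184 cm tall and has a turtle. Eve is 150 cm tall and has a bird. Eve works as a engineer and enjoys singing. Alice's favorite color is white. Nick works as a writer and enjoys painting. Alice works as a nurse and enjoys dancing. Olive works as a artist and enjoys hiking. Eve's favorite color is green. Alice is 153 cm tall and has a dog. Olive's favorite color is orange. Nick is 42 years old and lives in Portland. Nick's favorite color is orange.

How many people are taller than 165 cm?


Taller than 165: 2

2


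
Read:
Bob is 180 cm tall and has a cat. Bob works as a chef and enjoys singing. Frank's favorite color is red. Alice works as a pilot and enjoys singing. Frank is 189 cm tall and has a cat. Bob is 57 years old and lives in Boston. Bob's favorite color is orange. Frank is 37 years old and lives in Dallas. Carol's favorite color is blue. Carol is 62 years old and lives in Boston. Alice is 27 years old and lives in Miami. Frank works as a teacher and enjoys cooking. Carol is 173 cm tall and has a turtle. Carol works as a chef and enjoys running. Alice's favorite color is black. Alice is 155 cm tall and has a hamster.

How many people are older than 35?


Filter: 3

3


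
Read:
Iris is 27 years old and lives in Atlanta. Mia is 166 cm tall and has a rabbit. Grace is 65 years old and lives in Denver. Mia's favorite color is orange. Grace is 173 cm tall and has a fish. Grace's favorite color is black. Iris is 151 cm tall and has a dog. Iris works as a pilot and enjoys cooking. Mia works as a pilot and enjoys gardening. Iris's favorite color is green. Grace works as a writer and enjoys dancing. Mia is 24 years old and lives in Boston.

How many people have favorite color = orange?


Count: 1

1


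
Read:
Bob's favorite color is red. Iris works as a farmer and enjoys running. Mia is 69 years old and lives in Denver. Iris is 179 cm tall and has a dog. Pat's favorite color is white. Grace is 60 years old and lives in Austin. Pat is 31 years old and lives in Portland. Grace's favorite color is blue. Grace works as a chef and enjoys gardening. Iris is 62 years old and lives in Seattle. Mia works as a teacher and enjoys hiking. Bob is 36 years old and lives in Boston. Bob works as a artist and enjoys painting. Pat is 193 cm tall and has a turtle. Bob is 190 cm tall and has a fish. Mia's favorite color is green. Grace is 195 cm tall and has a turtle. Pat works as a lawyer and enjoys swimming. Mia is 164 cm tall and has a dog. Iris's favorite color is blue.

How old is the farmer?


The farmer is Iris, age 62

62


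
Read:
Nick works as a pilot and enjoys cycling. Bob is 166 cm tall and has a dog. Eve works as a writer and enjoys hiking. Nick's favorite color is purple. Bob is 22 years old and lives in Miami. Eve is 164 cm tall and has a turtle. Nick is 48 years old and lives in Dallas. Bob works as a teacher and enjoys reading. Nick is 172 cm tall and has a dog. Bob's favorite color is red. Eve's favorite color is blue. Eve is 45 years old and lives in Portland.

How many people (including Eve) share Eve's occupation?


Eve is a writer. Count = 1

1


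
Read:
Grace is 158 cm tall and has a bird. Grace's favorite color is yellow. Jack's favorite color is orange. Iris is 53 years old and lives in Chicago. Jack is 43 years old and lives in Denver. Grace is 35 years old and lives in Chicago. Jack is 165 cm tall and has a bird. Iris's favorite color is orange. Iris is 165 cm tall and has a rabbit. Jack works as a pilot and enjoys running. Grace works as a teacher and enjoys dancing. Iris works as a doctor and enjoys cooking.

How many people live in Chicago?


Count in Chicago: 2

2


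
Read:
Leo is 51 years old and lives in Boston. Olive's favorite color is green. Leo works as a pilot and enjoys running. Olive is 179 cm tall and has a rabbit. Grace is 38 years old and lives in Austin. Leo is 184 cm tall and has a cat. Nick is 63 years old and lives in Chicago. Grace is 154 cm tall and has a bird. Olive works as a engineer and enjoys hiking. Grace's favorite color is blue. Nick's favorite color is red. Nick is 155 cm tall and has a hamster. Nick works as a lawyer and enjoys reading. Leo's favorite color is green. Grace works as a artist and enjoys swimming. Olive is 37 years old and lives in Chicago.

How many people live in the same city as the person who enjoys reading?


Person with hobby reading is Nick, city Chicago. Count = 2

2


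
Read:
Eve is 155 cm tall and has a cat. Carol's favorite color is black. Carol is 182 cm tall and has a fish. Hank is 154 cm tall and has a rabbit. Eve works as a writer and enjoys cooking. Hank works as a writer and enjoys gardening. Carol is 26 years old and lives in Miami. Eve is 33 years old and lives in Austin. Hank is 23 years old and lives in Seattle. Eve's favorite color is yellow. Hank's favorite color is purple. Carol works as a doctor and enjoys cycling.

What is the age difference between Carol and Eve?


|26 - 33| = 7

7


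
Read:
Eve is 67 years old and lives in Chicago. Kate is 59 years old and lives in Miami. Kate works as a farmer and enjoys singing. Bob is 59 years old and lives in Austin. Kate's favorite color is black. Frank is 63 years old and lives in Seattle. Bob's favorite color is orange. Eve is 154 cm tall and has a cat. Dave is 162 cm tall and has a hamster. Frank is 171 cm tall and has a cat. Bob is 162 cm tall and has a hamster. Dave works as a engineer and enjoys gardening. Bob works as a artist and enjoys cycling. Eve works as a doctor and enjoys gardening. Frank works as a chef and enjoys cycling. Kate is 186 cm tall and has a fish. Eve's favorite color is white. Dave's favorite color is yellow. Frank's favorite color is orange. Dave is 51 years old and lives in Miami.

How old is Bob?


Bob is 59 years old

59


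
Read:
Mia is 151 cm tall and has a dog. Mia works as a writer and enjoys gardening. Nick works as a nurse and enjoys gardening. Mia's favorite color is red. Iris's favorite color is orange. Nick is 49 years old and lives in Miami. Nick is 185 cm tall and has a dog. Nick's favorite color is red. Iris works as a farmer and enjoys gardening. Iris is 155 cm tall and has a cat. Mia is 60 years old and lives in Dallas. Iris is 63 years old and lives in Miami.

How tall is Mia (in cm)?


Mia is 151 cm tall

151


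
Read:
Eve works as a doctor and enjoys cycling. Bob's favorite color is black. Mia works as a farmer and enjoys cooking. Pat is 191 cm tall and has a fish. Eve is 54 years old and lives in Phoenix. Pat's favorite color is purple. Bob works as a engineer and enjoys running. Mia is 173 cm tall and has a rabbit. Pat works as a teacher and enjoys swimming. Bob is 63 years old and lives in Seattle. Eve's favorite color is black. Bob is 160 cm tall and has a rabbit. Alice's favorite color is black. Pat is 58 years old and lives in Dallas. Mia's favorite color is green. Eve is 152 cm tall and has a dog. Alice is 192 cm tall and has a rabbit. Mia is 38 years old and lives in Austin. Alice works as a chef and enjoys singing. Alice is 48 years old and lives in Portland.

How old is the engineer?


The engineer is Bob, age 63

63


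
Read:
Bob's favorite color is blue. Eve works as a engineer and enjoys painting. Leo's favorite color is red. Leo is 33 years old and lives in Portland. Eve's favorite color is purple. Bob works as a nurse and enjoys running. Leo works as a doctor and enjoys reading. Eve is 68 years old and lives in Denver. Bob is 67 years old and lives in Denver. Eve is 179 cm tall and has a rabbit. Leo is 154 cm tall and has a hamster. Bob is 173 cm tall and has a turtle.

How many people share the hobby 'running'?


Count: 1

1


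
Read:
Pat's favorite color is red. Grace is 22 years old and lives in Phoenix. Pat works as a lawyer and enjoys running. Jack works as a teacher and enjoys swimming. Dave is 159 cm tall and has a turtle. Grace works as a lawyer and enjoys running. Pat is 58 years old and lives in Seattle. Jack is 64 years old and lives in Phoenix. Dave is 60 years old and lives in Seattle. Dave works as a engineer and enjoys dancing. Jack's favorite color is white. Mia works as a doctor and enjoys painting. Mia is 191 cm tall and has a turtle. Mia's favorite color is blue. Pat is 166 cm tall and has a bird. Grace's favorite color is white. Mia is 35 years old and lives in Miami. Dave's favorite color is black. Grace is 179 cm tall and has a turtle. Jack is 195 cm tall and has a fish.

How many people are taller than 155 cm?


Taller than 155: 5

5


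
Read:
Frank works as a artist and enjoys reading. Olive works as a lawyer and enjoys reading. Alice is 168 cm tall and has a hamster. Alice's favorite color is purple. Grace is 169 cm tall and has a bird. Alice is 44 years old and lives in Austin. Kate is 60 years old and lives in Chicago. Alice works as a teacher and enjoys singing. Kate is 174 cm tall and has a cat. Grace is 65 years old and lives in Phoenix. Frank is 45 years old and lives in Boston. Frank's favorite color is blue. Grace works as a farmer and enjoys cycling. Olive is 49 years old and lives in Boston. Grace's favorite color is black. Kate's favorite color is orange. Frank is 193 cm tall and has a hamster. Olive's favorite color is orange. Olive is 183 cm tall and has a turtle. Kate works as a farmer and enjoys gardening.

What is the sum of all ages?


44+49+60+65+45 = 263

263


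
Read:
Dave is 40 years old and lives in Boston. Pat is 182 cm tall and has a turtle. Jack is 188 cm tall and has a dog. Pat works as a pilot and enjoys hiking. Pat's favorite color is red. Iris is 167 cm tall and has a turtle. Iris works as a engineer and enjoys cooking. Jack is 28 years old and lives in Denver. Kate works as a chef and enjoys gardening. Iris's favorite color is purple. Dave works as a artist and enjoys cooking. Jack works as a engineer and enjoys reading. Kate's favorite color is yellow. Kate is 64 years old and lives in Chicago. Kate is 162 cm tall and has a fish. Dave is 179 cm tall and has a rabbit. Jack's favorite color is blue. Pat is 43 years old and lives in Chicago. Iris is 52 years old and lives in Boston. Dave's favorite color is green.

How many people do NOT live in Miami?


Not in Miami: 5

5


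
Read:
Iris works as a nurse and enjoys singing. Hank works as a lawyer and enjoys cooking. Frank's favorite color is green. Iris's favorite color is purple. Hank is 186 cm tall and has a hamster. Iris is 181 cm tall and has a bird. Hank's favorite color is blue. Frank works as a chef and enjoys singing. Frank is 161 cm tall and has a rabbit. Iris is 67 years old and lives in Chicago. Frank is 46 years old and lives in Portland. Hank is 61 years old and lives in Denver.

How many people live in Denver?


Count in Denver: 1

1


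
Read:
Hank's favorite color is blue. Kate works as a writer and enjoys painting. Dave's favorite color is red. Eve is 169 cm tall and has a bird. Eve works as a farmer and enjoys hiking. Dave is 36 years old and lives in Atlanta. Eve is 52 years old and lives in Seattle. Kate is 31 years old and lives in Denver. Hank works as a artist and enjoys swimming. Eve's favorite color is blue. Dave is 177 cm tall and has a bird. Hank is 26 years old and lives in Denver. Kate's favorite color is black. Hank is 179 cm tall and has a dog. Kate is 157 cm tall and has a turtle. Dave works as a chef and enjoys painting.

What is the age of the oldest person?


Oldest: Eve at 52

52


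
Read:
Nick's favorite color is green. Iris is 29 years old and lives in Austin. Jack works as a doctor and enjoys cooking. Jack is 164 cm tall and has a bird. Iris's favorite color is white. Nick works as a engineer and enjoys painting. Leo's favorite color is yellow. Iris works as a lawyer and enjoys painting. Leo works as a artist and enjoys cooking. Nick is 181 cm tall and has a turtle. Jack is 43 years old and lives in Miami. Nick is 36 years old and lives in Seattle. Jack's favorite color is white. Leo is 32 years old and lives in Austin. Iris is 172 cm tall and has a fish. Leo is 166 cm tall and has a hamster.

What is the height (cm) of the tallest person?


Tallest: Nick at 181 cm

181


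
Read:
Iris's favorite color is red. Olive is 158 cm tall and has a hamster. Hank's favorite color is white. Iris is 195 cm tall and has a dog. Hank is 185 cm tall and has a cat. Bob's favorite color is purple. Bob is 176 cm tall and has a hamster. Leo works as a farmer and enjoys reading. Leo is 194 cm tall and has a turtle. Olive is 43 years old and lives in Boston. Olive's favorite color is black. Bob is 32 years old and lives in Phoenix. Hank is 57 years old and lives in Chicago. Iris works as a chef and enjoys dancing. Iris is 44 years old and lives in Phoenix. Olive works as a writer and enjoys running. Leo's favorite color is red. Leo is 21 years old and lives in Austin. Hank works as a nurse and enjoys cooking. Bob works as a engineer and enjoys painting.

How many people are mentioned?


People: Olive, Leo, Bob, Iris, Hank. Count = 5

5


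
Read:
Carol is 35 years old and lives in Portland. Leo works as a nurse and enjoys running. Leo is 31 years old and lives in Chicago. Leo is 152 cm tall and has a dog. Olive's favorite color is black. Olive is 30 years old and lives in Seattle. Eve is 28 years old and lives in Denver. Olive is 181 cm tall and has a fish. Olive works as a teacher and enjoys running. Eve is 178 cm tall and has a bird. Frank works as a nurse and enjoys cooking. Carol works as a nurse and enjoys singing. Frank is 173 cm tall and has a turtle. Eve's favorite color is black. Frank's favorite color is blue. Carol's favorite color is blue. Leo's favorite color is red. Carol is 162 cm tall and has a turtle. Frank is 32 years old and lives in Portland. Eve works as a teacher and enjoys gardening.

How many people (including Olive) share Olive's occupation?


Olive is a teacher. Count = 2

2


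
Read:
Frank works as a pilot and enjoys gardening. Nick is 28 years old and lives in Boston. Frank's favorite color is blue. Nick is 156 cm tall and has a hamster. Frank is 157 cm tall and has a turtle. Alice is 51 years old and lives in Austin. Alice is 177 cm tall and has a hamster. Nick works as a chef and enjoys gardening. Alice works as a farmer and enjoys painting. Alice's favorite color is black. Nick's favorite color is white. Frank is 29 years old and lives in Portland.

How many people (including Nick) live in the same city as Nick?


Nick lives in Boston. Count = 1

1


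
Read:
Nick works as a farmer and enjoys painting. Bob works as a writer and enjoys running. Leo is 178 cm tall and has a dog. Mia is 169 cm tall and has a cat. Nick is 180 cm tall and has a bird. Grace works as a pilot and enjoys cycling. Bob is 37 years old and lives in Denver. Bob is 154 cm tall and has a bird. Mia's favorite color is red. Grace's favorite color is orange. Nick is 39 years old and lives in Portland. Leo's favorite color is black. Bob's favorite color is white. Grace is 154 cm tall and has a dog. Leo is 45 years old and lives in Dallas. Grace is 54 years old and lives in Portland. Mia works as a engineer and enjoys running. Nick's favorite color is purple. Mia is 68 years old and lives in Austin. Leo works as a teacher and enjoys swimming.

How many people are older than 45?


Filter: 2

2


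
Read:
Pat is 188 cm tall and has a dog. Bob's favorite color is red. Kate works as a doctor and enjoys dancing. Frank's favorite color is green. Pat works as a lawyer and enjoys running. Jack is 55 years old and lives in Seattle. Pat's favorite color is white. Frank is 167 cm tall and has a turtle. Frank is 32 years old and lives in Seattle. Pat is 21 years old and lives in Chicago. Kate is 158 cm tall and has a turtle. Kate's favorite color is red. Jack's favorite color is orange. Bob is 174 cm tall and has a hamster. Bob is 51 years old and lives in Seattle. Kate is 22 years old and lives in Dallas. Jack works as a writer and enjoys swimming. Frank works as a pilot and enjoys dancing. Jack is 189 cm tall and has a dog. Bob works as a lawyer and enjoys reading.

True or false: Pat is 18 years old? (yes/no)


Pat is actually 21. no

no


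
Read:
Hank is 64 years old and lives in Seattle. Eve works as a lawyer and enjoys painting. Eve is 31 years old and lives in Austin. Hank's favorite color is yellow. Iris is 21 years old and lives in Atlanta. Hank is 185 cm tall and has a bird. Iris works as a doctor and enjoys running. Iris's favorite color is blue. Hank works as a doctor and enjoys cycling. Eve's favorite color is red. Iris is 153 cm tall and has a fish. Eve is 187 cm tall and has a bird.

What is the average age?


Sum=116, n=3, avg=38.67

38.67


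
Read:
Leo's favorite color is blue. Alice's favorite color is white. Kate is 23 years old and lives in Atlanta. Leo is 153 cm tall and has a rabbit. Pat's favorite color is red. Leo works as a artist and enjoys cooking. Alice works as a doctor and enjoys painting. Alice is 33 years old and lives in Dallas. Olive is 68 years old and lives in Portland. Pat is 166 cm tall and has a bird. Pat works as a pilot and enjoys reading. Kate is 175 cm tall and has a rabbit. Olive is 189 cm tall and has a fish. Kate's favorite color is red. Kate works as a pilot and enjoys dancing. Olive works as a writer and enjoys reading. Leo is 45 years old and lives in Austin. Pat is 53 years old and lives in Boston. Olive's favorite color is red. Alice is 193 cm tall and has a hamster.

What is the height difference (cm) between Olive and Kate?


|189 - 175| = 14

14


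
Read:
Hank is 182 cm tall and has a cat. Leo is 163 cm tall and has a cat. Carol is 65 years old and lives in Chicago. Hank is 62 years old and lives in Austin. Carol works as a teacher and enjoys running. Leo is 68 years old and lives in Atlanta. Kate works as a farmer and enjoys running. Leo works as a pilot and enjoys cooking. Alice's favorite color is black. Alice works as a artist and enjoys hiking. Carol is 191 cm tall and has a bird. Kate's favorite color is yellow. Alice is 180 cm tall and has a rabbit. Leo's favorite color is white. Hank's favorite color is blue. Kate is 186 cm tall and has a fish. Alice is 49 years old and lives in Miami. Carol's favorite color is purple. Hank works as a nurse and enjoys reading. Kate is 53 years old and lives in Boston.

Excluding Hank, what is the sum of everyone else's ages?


Sum (excluding Hank): 235

235
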